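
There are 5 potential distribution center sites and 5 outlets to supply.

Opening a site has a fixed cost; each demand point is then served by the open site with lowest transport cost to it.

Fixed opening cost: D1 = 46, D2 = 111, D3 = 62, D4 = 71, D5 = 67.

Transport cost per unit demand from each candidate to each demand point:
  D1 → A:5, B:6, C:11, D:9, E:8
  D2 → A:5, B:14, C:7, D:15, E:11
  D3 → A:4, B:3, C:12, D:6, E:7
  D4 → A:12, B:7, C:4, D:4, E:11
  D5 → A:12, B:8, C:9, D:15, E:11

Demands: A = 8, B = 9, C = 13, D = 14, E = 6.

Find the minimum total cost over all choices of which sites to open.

Open {D3, D4}: assign each demand point to its cheapest open site.
  A→D3 8×4=32, B→D3 9×3=27, C→D4 13×4=52, D→D4 14×4=56, E→D3 6×7=42
  transport cost 209, fixed 133 → total 342.
Compare {D1, D4}: transport cost 250 + fixed 117 = 367.
Compare {D1, D3, D4}: transport cost 209 + fixed 179 = 388.
Compare {D3}: transport cost 341 + fixed 62 = 403.
All other subsets cost ≥ 367. Minimum total cost: 342.

342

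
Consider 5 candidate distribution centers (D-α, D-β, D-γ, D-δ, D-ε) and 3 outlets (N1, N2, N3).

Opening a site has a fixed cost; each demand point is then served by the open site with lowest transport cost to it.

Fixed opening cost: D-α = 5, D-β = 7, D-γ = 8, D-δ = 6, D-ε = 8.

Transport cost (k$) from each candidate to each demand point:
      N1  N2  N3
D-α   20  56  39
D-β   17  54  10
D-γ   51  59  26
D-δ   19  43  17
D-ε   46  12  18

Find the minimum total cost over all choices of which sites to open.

54

Open {D-β, D-ε}: assign each demand point to its cheapest open site.
  N1→D-β 17, N2→D-ε 12, N3→D-β 10
  transport cost 39, fixed 15 → total 54.
Compare {D-α, D-β, D-ε}: transport cost 39 + fixed 20 = 59.
Compare {D-β, D-δ, D-ε}: transport cost 39 + fixed 21 = 60.
Compare {D-δ, D-ε}: transport cost 48 + fixed 14 = 62.
All other subsets cost ≥ 59. Minimum total cost: 54.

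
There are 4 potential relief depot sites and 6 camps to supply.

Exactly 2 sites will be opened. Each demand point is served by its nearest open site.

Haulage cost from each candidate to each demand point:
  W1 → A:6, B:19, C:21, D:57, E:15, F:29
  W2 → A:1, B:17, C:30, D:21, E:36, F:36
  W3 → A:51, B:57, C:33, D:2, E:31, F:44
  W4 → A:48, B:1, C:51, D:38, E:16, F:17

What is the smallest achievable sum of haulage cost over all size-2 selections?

86

Open {W2, W4}.
  A→W2 1, B→W4 1, C→W2 30, D→W2 21, E→W4 16, F→W4 17  ⇒ total 86.
Compare {W1, W3}: total 92.
Compare {W1, W4}: total 98.
No size-2 selection does better; minimum is 86.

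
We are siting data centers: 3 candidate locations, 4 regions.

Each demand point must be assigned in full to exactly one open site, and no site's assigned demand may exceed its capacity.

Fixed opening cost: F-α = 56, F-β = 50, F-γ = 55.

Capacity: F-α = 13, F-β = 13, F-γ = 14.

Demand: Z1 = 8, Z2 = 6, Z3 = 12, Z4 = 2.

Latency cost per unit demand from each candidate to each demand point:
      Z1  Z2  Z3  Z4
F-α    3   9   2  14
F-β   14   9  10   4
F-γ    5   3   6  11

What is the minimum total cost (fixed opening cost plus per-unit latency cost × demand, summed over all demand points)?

251

Open {F-α, F-β, F-γ}; cheapest assignment that respects the capacities:
  F-α (cap 13, load 12): Z3 — cost 12×2 = 24
  F-β (cap 13, load 2): Z4 — cost 2×4 = 8
  F-γ (cap 14, load 14): Z1, Z2 — cost 8×5 + 6×3 = 58
  Shipping 90, fixed 161 → total 251.
  Any other capacity-feasible assignment to {F-α, F-β, F-γ} ships for at least 90.
Total demand is 28 and no other set of sites has combined capacity ≥ 28, so {F-α, F-β, F-γ} is the only feasible choice of open sites. Minimum: 251.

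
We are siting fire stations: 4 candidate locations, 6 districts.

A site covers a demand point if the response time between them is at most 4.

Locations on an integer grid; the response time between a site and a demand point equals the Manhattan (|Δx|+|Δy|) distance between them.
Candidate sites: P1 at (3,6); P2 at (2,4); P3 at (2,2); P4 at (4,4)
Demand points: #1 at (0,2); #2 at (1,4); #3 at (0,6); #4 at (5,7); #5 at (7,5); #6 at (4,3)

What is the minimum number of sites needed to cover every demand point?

2

Coverage sets (demand points within 4 of each site):
  P1: {#2, #3, #4, #6}
  P2: {#1, #2, #3, #6}
  P3: {#1, #2, #6}
  P4: {#2, #4, #5, #6}
No single site covers all 6 demand points.
But {P2, P4} covers everything, so the minimum is 2.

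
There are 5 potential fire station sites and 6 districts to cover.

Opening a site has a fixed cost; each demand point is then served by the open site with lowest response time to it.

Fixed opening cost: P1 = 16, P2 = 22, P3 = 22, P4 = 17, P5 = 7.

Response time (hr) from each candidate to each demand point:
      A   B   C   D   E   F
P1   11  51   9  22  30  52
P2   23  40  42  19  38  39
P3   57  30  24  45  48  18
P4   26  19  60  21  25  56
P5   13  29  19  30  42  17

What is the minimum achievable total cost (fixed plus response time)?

138

Open {P4, P5}: assign each demand point to its cheapest open site.
  A→P5 13, B→P4 19, C→P5 19, D→P4 21, E→P4 25, F→P5 17
  response time 114, fixed 24 → total 138.
Compare {P1, P5}: response time 118 + fixed 23 = 141.
Compare {P1, P4, P5}: response time 102 + fixed 40 = 142.
Compare {P5}: response time 150 + fixed 7 = 157.
All other subsets cost ≥ 141. Minimum total cost: 138.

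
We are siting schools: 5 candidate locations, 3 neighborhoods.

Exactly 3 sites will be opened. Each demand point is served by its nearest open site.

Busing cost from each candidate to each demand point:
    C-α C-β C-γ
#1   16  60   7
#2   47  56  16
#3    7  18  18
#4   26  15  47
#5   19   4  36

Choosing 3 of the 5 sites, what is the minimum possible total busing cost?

18

Open {#1, #3, #5}.
  C-α→#3 7, C-β→#5 4, C-γ→#1 7  ⇒ total 18.
Compare {#1, #2, #5}: total 27.
Compare {#1, #4, #5}: total 27.
No size-3 selection does better; minimum is 18.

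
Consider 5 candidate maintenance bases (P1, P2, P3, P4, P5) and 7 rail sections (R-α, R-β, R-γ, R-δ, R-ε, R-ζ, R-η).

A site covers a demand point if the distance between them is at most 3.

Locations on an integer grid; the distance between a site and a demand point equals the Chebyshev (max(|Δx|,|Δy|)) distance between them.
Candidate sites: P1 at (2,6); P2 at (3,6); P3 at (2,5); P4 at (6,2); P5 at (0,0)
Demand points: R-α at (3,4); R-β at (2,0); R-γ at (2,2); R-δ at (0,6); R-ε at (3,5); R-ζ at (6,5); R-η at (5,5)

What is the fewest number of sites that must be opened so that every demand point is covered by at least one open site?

Coverage sets (demand points within 3 of each site):
  P1: {R-α, R-δ, R-ε, R-η}
  P2: {R-α, R-δ, R-ε, R-ζ, R-η}
  P3: {R-α, R-γ, R-δ, R-ε, R-η}
  P4: {R-α, R-ε, R-ζ, R-η}
  P5: {R-β, R-γ}
No single site covers all 7 demand points.
But {P2, P5} covers everything, so the minimum is 2.

2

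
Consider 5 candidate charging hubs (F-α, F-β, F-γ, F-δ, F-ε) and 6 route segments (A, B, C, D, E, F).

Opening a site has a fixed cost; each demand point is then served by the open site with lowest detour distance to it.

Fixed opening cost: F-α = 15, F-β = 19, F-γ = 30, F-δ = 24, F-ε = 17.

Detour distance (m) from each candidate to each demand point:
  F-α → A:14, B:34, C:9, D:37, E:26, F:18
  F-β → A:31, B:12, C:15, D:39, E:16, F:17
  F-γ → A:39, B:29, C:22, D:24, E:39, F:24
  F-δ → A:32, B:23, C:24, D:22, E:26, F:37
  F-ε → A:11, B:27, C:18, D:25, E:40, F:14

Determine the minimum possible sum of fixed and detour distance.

Open {F-β, F-ε}: assign each demand point to its cheapest open site.
  A→F-ε 11, B→F-β 12, C→F-β 15, D→F-ε 25, E→F-β 16, F→F-ε 14
  detour distance 93, fixed 36 → total 129.
Compare {F-α, F-β, F-ε}: detour distance 87 + fixed 51 = 138.
Compare {F-α, F-β}: detour distance 105 + fixed 34 = 139.
Compare {F-α, F-ε}: detour distance 112 + fixed 32 = 144.
All other subsets cost ≥ 138. Minimum total cost: 129.

129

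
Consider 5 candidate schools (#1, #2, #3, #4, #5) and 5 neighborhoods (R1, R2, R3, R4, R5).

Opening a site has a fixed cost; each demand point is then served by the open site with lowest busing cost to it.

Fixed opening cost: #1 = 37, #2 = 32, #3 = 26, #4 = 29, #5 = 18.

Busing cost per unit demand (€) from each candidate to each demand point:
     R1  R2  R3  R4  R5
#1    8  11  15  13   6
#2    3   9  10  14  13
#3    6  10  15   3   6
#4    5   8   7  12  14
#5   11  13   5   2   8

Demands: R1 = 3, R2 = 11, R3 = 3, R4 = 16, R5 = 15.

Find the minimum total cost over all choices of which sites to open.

Open {#3, #5}: assign each demand point to its cheapest open site.
  R1→#3 3×6=18, R2→#3 11×10=110, R3→#5 3×5=15, R4→#5 16×2=32, R5→#3 15×6=90
  busing cost 265, fixed 44 → total 309.
Compare {#3, #4, #5}: busing cost 240 + fixed 73 = 313.
Compare {#3, #4}: busing cost 262 + fixed 55 = 317.
Compare {#4, #5}: busing cost 270 + fixed 47 = 317.
All other subsets cost ≥ 313. Minimum total cost: 309.

309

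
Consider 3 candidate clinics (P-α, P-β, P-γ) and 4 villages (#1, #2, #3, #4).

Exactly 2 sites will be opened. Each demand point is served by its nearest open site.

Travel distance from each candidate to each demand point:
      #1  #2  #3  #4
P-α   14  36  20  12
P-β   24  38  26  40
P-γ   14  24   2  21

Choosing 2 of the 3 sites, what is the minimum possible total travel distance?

Open {P-α, P-γ}.
  #1→P-α 14, #2→P-γ 24, #3→P-γ 2, #4→P-α 12  ⇒ total 52.
Compare {P-β, P-γ}: total 61.
Compare {P-α, P-β}: total 82.

52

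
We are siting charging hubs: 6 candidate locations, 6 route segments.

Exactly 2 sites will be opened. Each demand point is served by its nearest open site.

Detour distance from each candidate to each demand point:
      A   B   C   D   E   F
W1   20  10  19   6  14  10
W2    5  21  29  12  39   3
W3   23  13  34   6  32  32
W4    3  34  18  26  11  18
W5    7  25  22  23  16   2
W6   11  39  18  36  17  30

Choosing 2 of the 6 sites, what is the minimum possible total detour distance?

Open {W1, W2}.
  A→W2 5, B→W1 10, C→W1 19, D→W1 6, E→W1 14, F→W2 3  ⇒ total 57.
Compare {W1, W4}: total 58.
Compare {W1, W5}: total 58.
No size-2 selection does better; minimum is 57.

57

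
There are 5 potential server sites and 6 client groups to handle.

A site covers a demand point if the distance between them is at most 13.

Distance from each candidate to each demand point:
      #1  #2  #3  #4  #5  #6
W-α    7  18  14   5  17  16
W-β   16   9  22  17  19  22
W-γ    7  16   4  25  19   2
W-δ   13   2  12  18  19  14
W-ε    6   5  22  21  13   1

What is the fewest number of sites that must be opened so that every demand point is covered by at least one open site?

3

Coverage sets (demand points within 13 of each site):
  W-α: {#1, #4}
  W-β: {#2}
  W-γ: {#1, #3, #6}
  W-δ: {#1, #2, #3}
  W-ε: {#1, #2, #5, #6}
No 2 sites suffice: every size-2 union leaves at least one demand point uncovered.
But {W-α, W-γ, W-ε} covers everything, so the minimum is 3.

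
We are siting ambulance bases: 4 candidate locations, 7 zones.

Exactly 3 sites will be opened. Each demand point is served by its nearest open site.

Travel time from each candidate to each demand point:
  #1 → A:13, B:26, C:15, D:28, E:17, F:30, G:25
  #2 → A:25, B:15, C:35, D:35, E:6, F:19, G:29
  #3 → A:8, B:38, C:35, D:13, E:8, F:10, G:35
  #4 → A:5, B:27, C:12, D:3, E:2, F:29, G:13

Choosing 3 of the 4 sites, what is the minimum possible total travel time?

Open {#2, #3, #4}.
  A→#4 5, B→#2 15, C→#4 12, D→#4 3, E→#4 2, F→#3 10, G→#4 13  ⇒ total 60.
Compare {#1, #2, #4}: total 69.
Compare {#1, #3, #4}: total 71.
No size-3 selection does better; minimum is 60.

60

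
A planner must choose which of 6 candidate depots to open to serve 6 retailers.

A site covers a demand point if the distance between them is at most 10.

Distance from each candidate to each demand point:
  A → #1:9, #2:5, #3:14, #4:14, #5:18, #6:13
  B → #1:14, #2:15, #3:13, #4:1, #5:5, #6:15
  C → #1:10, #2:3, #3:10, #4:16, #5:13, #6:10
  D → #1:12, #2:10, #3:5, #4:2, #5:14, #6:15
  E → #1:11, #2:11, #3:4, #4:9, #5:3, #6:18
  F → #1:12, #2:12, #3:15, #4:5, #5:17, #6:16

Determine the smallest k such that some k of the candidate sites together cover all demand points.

2

Coverage sets (demand points within 10 of each site):
  A: {#1, #2}
  B: {#4, #5}
  C: {#1, #2, #3, #6}
  D: {#2, #3, #4}
  E: {#3, #4, #5}
  F: {#4}
No single site covers all 6 demand points.
But {B, C} covers everything, so the minimum is 2.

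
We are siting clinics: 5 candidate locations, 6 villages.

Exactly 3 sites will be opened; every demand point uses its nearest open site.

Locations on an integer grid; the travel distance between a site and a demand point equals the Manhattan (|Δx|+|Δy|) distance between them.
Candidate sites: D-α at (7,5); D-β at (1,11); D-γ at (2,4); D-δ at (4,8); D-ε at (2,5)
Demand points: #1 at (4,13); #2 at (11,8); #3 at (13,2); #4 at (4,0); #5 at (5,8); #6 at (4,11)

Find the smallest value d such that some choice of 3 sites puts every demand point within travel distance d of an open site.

Open {D-α, D-β, D-γ}.
  Farthest demand point is #3 at travel distance 9 (to D-α); all others are ≤ 9.
With {D-α, D-β, D-δ} the worst case is 9.
With {D-α, D-β, D-ε} the worst case is 9.
No size-3 selection achieves below 9.

9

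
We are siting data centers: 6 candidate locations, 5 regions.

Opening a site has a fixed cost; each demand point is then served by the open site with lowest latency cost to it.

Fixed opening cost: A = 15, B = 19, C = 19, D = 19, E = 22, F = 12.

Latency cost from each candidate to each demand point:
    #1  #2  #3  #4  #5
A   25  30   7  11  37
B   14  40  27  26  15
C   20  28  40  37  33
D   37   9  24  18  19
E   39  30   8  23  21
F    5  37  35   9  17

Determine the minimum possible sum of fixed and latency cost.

Open {A, D, F}: assign each demand point to its cheapest open site.
  #1→F 5, #2→D 9, #3→A 7, #4→F 9, #5→F 17
  latency cost 47, fixed 46 → total 93.
Compare {A, F}: latency cost 68 + fixed 27 = 95.
Compare {D, F}: latency cost 64 + fixed 31 = 95.
Compare {D, E, F}: latency cost 48 + fixed 53 = 101.
All other subsets cost ≥ 95. Minimum total cost: 93.

93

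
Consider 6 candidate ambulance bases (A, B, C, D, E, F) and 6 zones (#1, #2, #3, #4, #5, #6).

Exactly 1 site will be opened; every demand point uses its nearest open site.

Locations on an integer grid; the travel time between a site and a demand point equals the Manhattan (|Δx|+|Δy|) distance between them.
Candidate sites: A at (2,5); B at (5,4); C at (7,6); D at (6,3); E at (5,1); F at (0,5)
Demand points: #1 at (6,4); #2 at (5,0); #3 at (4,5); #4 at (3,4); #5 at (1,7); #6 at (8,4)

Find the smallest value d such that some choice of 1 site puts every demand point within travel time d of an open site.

7

Open {B}.
  Farthest demand point is #5 at travel time 7 (to B); all others are ≤ 7.
With {A} the worst case is 8.
With {C} the worst case is 8.
No size-1 selection achieves below 7.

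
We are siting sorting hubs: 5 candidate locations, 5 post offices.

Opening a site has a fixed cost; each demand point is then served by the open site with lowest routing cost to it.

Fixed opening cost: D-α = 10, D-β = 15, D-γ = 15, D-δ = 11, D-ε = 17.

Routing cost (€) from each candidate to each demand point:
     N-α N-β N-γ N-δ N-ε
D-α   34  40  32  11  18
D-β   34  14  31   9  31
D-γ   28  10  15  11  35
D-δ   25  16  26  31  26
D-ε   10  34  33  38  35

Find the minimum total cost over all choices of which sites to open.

Open {D-α, D-γ, D-ε}: assign each demand point to its cheapest open site.
  N-α→D-ε 10, N-β→D-γ 10, N-γ→D-γ 15, N-δ→D-α 11, N-ε→D-α 18
  routing cost 64, fixed 42 → total 106.
Compare {D-α, D-γ}: routing cost 82 + fixed 25 = 107.
Compare {D-γ, D-δ}: routing cost 87 + fixed 26 = 113.
Compare {D-γ, D-ε}: routing cost 81 + fixed 32 = 113.
All other subsets cost ≥ 107. Minimum total cost: 106.

106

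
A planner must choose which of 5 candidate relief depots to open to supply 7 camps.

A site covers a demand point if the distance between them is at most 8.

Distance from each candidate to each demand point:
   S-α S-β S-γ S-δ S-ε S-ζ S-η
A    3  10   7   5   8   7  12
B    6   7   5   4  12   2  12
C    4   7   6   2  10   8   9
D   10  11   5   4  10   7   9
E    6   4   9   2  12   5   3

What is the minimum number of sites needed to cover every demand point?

2

Coverage sets (demand points within 8 of each site):
  A: {S-α, S-γ, S-δ, S-ε, S-ζ}
  B: {S-α, S-β, S-γ, S-δ, S-ζ}
  C: {S-α, S-β, S-γ, S-δ, S-ζ}
  D: {S-γ, S-δ, S-ζ}
  E: {S-α, S-β, S-δ, S-ζ, S-η}
No single site covers all 7 demand points.
But {A, E} covers everything, so the minimum is 2.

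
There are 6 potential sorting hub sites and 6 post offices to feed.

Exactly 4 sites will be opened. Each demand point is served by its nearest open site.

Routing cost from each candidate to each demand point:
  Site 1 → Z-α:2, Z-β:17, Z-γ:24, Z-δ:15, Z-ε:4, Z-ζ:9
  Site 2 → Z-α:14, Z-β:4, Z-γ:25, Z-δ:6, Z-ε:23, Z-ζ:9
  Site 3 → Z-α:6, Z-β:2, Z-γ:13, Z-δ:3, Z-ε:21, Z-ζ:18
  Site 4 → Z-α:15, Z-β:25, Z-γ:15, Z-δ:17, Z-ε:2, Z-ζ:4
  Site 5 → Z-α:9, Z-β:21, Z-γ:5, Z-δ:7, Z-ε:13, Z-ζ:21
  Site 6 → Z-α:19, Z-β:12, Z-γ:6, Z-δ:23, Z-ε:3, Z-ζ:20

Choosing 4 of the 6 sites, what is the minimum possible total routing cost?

Open {Site 1, Site 3, Site 4, Site 5}.
  Z-α→Site 1 2, Z-β→Site 3 2, Z-γ→Site 5 5, Z-δ→Site 3 3, Z-ε→Site 4 2, Z-ζ→Site 4 4  ⇒ total 18.
Compare {Site 1, Site 3, Site 4, Site 6}: total 19.
Compare {Site 2, Site 3, Site 4, Site 5}: total 22.
No size-4 selection does better; minimum is 18.

18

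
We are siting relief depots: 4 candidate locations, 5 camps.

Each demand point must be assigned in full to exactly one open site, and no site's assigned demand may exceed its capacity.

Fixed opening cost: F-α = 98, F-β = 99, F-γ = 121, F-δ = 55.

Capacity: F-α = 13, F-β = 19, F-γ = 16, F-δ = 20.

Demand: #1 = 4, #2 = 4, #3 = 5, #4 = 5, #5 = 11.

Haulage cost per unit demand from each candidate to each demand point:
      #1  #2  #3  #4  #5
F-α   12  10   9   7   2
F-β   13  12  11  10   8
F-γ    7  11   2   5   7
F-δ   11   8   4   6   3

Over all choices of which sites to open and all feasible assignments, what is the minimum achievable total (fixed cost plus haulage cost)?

301

Open {F-α, F-δ}; cheapest assignment that respects the capacities:
  F-α (cap 13, load 11): #5 — cost 11×2 = 22
  F-δ (cap 20, load 18): #1, #2, #3, #4 — cost 4×11 + 4×8 + 5×4 + 5×6 = 126
  Shipping 148, fixed 153 → total 301.
  Any other capacity-feasible assignment to {F-α, F-δ} ships for at least 148.
Compare {F-γ, F-δ}: its best feasible assignment gives total 304.
Compare {F-β, F-δ}: its best feasible assignment gives total 341.
Every other set of open sites that can feasibly serve all demand totals ≥ 304 even under its best assignment. Minimum: 301.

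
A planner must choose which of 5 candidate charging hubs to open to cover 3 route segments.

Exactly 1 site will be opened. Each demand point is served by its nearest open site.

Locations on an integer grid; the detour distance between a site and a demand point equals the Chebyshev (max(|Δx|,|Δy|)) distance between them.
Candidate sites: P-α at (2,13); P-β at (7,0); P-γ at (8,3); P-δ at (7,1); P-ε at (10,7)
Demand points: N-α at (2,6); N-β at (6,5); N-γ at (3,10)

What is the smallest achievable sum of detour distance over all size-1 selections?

15

Open {P-γ}.
  N-α→P-γ 6, N-β→P-γ 2, N-γ→P-γ 7  ⇒ total 15.
Compare {P-α}: total 18.
Compare {P-δ}: total 18.
No size-1 selection does better; minimum is 15.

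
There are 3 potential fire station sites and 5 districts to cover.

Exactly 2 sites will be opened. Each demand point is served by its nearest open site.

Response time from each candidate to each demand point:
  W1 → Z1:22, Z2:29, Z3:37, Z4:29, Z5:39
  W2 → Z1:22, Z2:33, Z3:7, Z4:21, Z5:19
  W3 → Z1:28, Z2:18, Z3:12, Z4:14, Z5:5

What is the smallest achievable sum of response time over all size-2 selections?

66

Open {W2, W3}.
  Z1→W2 22, Z2→W3 18, Z3→W2 7, Z4→W3 14, Z5→W3 5  ⇒ total 66.
Compare {W1, W3}: total 71.
Compare {W1, W2}: total 98.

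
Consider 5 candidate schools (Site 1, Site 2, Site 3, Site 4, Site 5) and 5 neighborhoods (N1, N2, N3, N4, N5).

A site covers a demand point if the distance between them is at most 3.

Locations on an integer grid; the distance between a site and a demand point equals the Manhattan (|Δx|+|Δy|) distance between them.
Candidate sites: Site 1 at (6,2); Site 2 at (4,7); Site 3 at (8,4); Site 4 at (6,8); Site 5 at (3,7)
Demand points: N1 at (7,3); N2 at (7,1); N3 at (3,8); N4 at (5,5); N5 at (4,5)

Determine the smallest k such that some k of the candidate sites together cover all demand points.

2

Coverage sets (demand points within 3 of each site):
  Site 1: {N1, N2}
  Site 2: {N3, N4, N5}
  Site 3: {N1}
  Site 4: {N3}
  Site 5: {N3, N5}
No single site covers all 5 demand points.
But {Site 1, Site 2} covers everything, so the minimum is 2.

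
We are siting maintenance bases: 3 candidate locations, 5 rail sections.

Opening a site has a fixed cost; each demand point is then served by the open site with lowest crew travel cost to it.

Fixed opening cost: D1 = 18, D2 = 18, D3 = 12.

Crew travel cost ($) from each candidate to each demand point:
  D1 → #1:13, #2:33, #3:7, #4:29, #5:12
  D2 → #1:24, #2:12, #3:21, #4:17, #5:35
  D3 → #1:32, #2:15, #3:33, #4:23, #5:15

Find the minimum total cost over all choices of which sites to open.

97

Open {D1, D2}: assign each demand point to its cheapest open site.
  #1→D1 13, #2→D2 12, #3→D1 7, #4→D2 17, #5→D1 12
  crew travel cost 61, fixed 36 → total 97.
Compare {D1, D3}: crew travel cost 70 + fixed 30 = 100.
Compare {D1, D2, D3}: crew travel cost 61 + fixed 48 = 109.
Compare {D1}: crew travel cost 94 + fixed 18 = 112.
All other subsets cost ≥ 100. Minimum total cost: 97.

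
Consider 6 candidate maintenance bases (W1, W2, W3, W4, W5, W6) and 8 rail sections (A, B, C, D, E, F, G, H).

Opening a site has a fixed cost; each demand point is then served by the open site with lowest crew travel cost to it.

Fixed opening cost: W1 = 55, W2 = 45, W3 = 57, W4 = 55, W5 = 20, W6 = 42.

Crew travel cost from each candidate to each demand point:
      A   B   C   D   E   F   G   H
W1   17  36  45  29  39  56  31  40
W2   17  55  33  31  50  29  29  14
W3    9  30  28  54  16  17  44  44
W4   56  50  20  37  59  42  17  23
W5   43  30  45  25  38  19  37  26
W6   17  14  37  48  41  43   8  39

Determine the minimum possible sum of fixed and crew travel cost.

246

Open {W5, W6}: assign each demand point to its cheapest open site.
  A→W6 17, B→W6 14, C→W6 37, D→W5 25, E→W5 38, F→W5 19, G→W6 8, H→W5 26
  crew travel cost 184, fixed 62 → total 246.
Compare {W3, W5, W6}: crew travel cost 143 + fixed 119 = 262.
Compare {W3, W5}: crew travel cost 188 + fixed 77 = 265.
Compare {W2, W5}: crew travel cost 205 + fixed 65 = 270.
All other subsets cost ≥ 262. Minimum total cost: 246.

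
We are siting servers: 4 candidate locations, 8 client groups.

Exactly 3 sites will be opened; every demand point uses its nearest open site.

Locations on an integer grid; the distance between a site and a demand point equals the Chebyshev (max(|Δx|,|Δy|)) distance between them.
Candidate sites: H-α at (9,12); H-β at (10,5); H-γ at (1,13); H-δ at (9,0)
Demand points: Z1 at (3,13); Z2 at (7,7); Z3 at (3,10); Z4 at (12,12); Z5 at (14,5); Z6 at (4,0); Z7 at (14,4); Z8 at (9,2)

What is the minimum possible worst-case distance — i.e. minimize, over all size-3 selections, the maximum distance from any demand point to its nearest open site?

Open {H-α, H-γ, H-δ}.
  Farthest demand point is Z2 at distance 5 (to H-α); all others are ≤ 5.
With {H-α, H-β, H-γ} the worst case is 6.
With {H-α, H-β, H-δ} the worst case is 6.
No size-3 selection achieves below 5.

5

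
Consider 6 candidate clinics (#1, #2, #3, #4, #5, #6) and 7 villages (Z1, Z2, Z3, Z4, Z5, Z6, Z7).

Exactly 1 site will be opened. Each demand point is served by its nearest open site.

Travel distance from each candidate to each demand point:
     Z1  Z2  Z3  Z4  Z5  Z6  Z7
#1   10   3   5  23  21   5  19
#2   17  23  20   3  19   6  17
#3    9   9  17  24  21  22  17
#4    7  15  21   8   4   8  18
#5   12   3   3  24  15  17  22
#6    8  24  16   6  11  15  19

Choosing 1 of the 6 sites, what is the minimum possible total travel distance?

Open {#4}.
  Z1→#4 7, Z2→#4 15, Z3→#4 21, Z4→#4 8, Z5→#4 4, Z6→#4 8, Z7→#4 18  ⇒ total 81.
Compare {#1}: total 86.
Compare {#5}: total 96.
No size-1 selection does better; minimum is 81.

81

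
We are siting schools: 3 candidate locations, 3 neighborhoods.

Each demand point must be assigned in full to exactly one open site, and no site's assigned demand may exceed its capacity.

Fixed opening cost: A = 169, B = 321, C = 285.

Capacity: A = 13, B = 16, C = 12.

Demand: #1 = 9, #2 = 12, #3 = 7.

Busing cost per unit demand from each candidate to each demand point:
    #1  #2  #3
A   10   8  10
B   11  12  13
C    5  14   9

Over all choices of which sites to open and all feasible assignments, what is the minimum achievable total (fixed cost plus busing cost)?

776

Open {A, B}; cheapest assignment that respects the capacities:
  A (cap 13, load 12): #2 — cost 12×8 = 96
  B (cap 16, load 16): #1, #3 — cost 9×11 + 7×13 = 190
  Shipping 286, fixed 490 → total 776.
  Any other capacity-feasible assignment to {A, B} ships for at least 286.
Compare {B, C}: its best feasible assignment gives total 964.
Compare {A, B, C}: its best feasible assignment gives total 1007.
Every other set of open sites that can feasibly serve all demand totals ≥ 964 even under its best assignment. Minimum: 776.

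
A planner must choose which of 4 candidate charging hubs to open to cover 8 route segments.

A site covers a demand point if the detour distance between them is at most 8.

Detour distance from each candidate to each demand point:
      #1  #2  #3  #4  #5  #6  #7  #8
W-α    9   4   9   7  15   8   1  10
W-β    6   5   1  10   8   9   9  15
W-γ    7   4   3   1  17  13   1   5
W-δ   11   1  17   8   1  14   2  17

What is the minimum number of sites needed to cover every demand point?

Coverage sets (demand points within 8 of each site):
  W-α: {#2, #4, #6, #7}
  W-β: {#1, #2, #3, #5}
  W-γ: {#1, #2, #3, #4, #7, #8}
  W-δ: {#2, #4, #5, #7}
No 2 sites suffice: every size-2 union leaves at least one demand point uncovered.
But {W-α, W-β, W-γ} covers everything, so the minimum is 3.

3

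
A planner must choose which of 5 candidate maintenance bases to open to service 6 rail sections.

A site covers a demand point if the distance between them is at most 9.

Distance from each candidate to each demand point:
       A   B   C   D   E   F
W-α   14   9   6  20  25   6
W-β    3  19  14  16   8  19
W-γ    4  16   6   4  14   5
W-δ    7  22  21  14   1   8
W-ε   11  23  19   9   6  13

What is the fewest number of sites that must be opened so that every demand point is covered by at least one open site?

Coverage sets (demand points within 9 of each site):
  W-α: {B, C, F}
  W-β: {A, E}
  W-γ: {A, C, D, F}
  W-δ: {A, E, F}
  W-ε: {D, E}
No 2 sites suffice: every size-2 union leaves at least one demand point uncovered.
But {W-α, W-β, W-γ} covers everything, so the minimum is 3.

3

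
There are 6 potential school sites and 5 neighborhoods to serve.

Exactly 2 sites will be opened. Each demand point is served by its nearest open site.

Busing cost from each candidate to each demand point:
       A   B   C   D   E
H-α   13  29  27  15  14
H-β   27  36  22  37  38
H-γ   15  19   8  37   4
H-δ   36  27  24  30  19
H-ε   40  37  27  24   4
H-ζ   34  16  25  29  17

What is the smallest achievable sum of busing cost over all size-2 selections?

59

Open {H-α, H-γ}.
  A→H-α 13, B→H-γ 19, C→H-γ 8, D→H-α 15, E→H-γ 4  ⇒ total 59.
Compare {H-γ, H-ε}: total 70.
Compare {H-γ, H-ζ}: total 72.
No size-2 selection does better; minimum is 59.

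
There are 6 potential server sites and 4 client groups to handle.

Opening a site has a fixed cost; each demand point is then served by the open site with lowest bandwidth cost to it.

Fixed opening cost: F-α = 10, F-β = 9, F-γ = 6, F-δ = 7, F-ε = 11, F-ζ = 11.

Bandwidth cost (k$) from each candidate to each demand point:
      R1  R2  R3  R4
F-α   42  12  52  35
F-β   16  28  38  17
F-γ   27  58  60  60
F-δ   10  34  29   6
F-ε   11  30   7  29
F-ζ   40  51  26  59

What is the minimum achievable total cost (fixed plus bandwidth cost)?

63

Open {F-α, F-δ, F-ε}: assign each demand point to its cheapest open site.
  R1→F-δ 10, R2→F-α 12, R3→F-ε 7, R4→F-δ 6
  bandwidth cost 35, fixed 28 → total 63.
Compare {F-α, F-γ, F-δ, F-ε}: bandwidth cost 35 + fixed 34 = 69.
Compare {F-δ, F-ε}: bandwidth cost 53 + fixed 18 = 71.
Compare {F-α, F-β, F-δ, F-ε}: bandwidth cost 35 + fixed 37 = 72.
All other subsets cost ≥ 69. Minimum total cost: 63.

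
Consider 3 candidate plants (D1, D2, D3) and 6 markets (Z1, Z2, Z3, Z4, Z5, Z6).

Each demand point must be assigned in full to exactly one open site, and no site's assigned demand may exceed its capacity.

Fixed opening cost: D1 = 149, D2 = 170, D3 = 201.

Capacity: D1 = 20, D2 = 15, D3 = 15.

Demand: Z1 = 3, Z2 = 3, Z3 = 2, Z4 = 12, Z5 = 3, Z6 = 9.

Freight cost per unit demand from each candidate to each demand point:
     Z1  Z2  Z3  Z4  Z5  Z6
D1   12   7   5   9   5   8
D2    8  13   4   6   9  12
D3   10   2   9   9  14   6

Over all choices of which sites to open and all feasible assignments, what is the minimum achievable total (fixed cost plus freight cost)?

533

Open {D1, D2}; cheapest assignment that respects the capacities:
  D1 (cap 20, load 17): Z2, Z3, Z5, Z6 — cost 3×7 + 2×5 + 3×5 + 9×8 = 118
  D2 (cap 15, load 15): Z1, Z4 — cost 3×8 + 12×6 = 96
  Shipping 214, fixed 319 → total 533.
  Any other capacity-feasible assignment to {D1, D2} ships for at least 214.
Compare {D1, D3}: its best feasible assignment gives total 573.
Compare {D1, D2, D3}: its best feasible assignment gives total 701.
Every other set of open sites that can feasibly serve all demand totals ≥ 573 even under its best assignment. Minimum: 533.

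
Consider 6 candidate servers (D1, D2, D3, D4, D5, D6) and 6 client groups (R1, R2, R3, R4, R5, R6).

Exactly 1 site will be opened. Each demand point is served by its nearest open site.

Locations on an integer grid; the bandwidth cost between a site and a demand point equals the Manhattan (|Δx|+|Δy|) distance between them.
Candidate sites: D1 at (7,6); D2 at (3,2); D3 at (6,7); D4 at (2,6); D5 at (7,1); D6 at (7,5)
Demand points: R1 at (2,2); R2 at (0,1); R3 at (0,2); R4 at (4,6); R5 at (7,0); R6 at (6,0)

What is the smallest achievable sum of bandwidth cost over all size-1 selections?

Open {D2}.
  R1→D2 1, R2→D2 4, R3→D2 3, R4→D2 5, R5→D2 6, R6→D2 5  ⇒ total 24.
Compare {D5}: total 32.
Compare {D4}: total 40.
No size-1 selection does better; minimum is 24.

24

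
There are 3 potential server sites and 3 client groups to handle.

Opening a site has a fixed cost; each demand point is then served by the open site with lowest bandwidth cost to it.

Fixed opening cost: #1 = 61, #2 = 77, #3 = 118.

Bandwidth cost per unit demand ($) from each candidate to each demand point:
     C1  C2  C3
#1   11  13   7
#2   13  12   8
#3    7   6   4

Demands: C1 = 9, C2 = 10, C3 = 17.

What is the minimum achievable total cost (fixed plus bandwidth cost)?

309

Open {#3}: assign each demand point to its cheapest open site.
  C1→#3 9×7=63, C2→#3 10×6=60, C3→#3 17×4=68
  bandwidth cost 191, fixed 118 → total 309.
Compare {#1, #3}: bandwidth cost 191 + fixed 179 = 370.
Compare {#2, #3}: bandwidth cost 191 + fixed 195 = 386.
Compare {#1}: bandwidth cost 348 + fixed 61 = 409.
All other subsets cost ≥ 370. Minimum total cost: 309.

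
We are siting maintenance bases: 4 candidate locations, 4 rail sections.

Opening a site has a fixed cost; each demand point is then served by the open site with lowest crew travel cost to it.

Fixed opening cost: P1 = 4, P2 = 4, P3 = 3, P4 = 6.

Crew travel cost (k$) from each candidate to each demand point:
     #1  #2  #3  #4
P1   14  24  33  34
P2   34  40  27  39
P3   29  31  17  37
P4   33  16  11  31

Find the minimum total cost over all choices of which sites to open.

Open {P1, P4}: assign each demand point to its cheapest open site.
  #1→P1 14, #2→P4 16, #3→P4 11, #4→P4 31
  crew travel cost 72, fixed 10 → total 82.
Compare {P1, P3, P4}: crew travel cost 72 + fixed 13 = 85.
Compare {P1, P2, P4}: crew travel cost 72 + fixed 14 = 86.
Compare {P1, P2, P3, P4}: crew travel cost 72 + fixed 17 = 89.
All other subsets cost ≥ 85. Minimum total cost: 82.

82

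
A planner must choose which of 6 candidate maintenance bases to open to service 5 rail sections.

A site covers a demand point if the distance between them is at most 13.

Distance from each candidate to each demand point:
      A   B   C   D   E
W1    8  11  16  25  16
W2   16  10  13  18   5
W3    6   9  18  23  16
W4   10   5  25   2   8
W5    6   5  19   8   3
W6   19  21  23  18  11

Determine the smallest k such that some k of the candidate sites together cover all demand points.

Coverage sets (demand points within 13 of each site):
  W1: {A, B}
  W2: {B, C, E}
  W3: {A, B}
  W4: {A, B, D, E}
  W5: {A, B, D, E}
  W6: {E}
No single site covers all 5 demand points.
But {W2, W4} covers everything, so the minimum is 2.

2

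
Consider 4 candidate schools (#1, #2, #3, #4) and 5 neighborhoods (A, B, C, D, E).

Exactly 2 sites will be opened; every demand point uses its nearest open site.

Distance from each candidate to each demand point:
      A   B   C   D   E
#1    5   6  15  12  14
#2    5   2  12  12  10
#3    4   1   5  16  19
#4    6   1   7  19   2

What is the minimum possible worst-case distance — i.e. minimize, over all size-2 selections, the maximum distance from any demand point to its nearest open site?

Open {#1, #2}.
  Farthest demand point is C at distance 12 (to #2); all others are ≤ 12.
With {#1, #4} the worst case is 12.
With {#2, #3} the worst case is 12.
No size-2 selection achieves below 12.

12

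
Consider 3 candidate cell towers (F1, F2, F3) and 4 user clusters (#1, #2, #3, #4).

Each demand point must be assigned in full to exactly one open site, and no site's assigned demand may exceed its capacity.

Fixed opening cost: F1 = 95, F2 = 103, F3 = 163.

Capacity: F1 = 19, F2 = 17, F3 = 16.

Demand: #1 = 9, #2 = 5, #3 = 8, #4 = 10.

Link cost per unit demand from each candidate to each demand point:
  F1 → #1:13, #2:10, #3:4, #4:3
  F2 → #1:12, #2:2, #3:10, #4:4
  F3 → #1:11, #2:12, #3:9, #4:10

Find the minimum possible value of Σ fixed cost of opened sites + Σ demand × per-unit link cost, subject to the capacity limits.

378

Open {F1, F2}; cheapest assignment that respects the capacities:
  F1 (cap 19, load 18): #3, #4 — cost 8×4 + 10×3 = 62
  F2 (cap 17, load 14): #1, #2 — cost 9×12 + 5×2 = 118
  Shipping 180, fixed 198 → total 378.
  Any other capacity-feasible assignment to {F1, F2} ships for at least 180.
Compare {F1, F3}: its best feasible assignment gives total 479.
Compare {F1, F2, F3}: its best feasible assignment gives total 532.
Every other set of open sites that can feasibly serve all demand totals ≥ 479 even under its best assignment. Minimum: 378.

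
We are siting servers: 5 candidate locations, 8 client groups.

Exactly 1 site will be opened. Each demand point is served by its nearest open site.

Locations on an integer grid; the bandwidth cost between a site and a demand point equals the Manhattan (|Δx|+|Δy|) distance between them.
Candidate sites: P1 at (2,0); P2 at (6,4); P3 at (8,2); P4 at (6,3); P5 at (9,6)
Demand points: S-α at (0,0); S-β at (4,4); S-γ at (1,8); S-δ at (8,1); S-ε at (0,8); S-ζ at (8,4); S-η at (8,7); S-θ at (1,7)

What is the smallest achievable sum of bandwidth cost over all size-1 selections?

51

Open {P2}.
  S-α→P2 10, S-β→P2 2, S-γ→P2 9, S-δ→P2 5, S-ε→P2 10, S-ζ→P2 2, S-η→P2 5, S-θ→P2 8  ⇒ total 51.
Compare {P4}: total 55.
Compare {P3}: total 63.
No size-1 selection does better; minimum is 51.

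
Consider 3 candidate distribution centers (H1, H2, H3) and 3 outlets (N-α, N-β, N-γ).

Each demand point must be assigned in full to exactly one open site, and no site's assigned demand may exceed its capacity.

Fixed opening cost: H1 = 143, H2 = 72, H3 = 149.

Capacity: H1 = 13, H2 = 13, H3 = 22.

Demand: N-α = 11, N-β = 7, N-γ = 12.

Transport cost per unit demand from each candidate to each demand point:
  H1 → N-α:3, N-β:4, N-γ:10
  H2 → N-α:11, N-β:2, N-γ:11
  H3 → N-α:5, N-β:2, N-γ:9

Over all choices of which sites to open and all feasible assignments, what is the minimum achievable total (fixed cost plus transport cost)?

422

Open {H2, H3}; cheapest assignment that respects the capacities:
  H2 (cap 13, load 12): N-γ — cost 12×11 = 132
  H3 (cap 22, load 18): N-α, N-β — cost 11×5 + 7×2 = 69
  Shipping 201, fixed 221 → total 422.
  Any other capacity-feasible assignment to {H2, H3} ships for at least 201.
Compare {H1, H3}: its best feasible assignment gives total 447.
Compare {H1, H2, H3}: its best feasible assignment gives total 519.
Every other set of open sites that can feasibly serve all demand totals ≥ 447 even under its best assignment. Minimum: 422.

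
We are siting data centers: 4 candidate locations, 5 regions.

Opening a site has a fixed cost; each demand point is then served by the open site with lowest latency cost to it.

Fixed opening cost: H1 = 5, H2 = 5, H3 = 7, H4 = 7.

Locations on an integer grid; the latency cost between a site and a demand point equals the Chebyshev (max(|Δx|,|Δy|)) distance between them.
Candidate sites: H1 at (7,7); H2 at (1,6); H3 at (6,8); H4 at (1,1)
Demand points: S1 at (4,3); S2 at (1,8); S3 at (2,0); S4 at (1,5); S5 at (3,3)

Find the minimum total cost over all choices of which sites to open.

Open {H2}: assign each demand point to its cheapest open site.
  S1→H2 3, S2→H2 2, S3→H2 6, S4→H2 1, S5→H2 3
  latency cost 15, fixed 5 → total 20.
Compare {H2, H4}: latency cost 9 + fixed 12 = 21.
Compare {H4}: latency cost 17 + fixed 7 = 24.
Compare {H1, H2}: latency cost 15 + fixed 10 = 25.
All other subsets cost ≥ 21. Minimum total cost: 20.

20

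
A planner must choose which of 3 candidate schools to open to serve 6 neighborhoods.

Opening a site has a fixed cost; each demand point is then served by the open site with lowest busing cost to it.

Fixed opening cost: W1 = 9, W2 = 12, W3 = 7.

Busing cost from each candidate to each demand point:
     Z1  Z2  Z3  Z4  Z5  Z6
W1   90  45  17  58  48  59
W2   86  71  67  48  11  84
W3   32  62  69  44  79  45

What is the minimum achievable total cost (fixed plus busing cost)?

Open {W1, W2, W3}: assign each demand point to its cheapest open site.
  Z1→W3 32, Z2→W1 45, Z3→W1 17, Z4→W3 44, Z5→W2 11, Z6→W3 45
  busing cost 194, fixed 28 → total 222.
Compare {W1, W3}: busing cost 231 + fixed 16 = 247.
Compare {W2, W3}: busing cost 261 + fixed 19 = 280.
Compare {W1, W2}: busing cost 266 + fixed 21 = 287.
All other subsets cost ≥ 247. Minimum total cost: 222.

222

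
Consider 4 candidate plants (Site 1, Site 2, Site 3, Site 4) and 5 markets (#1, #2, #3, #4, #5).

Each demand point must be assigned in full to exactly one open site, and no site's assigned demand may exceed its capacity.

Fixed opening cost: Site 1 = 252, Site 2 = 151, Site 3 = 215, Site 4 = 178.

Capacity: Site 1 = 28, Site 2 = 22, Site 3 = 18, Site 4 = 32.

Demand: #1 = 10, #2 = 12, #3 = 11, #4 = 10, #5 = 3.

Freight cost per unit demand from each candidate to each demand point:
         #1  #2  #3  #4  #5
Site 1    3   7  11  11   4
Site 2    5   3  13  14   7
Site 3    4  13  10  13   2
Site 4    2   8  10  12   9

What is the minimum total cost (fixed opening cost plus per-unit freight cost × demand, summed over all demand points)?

636

Open {Site 2, Site 4}; cheapest assignment that respects the capacities:
  Site 2 (cap 22, load 15): #2, #5 — cost 12×3 + 3×7 = 57
  Site 4 (cap 32, load 31): #1, #3, #4 — cost 10×2 + 11×10 + 10×12 = 250
  Shipping 307, fixed 329 → total 636.
  Any other capacity-feasible assignment to {Site 2, Site 4} ships for at least 307.
Compare {Site 1, Site 2}: its best feasible assignment gives total 732.
Compare {Site 3, Site 4}: its best feasible assignment gives total 745.
Every other set of open sites that can feasibly serve all demand totals ≥ 732 even under its best assignment. Minimum: 636.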